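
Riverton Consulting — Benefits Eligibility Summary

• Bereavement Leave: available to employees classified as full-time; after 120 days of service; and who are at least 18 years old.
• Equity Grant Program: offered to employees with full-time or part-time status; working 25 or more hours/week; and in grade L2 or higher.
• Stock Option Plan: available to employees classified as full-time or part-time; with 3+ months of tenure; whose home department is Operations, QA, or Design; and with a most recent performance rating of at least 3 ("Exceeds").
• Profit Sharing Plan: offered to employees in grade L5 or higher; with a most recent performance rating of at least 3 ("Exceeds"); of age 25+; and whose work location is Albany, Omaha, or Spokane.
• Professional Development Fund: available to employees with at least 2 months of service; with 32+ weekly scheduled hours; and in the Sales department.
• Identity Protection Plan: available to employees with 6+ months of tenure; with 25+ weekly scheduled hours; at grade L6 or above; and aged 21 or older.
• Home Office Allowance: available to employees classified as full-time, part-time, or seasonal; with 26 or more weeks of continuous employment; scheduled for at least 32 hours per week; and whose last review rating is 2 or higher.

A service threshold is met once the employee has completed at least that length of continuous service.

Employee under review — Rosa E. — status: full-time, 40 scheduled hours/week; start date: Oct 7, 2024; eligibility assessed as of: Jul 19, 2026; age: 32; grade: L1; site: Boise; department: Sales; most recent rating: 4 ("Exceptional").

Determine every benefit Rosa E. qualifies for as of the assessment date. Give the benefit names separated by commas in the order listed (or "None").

Bereavement Leave, Professional Development Fund, Home Office Allowance

Service from Oct 7, 2024 to Jul 19, 2026: 650 days.
Bereavement Leave — status full-time ✓; service 650 days ≥ 120 days ✓; age 32 ≥ 18 ✓ → eligible.
Equity Grant Program — status full-time ✓; 40 hrs/wk ≥ 25 ✓; grade L1 < L2 ✗ → not eligible.
Stock Option Plan — status full-time ✓; service 650 days ≥ 3 months (≈90 days) ✓; dept Sales ✗ → not eligible.
Profit Sharing Plan — grade L1 < L5 ✗ → not eligible.
Professional Development Fund — service 650 days ≥ 2 months (≈60 days) ✓; 40 hrs/wk ≥ 32 ✓; dept Sales ✓ → eligible.
Identity Protection Plan — service 650 days ≥ 6 months (≈180 days) ✓; 40 hrs/wk ≥ 25 ✓; grade L1 < L6 ✗ → not eligible.
Home Office Allowance — status full-time ✓; service 650 days ≥ 26 weeks (≈182 days) ✓; 40 hrs/wk ≥ 32 ✓; rating 4 ≥ 2 ✓ → eligible.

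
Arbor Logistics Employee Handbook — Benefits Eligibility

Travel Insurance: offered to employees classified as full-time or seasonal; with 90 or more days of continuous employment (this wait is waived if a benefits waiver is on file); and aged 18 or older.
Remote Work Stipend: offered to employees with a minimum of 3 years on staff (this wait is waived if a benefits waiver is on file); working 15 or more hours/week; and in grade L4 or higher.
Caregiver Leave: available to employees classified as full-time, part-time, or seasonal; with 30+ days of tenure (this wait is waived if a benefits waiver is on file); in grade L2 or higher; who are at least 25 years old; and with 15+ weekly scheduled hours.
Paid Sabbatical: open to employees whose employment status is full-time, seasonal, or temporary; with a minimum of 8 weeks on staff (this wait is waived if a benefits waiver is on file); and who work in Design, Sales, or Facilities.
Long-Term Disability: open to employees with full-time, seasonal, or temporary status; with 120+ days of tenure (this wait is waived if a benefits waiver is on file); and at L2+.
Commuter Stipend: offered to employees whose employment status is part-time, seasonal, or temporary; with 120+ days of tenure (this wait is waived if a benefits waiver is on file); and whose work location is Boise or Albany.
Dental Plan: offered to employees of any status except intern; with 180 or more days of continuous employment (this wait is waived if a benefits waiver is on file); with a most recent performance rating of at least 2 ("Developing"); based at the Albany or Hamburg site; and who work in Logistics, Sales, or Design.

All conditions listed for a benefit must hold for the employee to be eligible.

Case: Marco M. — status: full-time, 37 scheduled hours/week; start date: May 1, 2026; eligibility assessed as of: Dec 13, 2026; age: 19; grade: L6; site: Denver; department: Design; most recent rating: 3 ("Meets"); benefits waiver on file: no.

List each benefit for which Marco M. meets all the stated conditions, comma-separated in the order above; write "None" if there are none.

Service from May 1, 2026 to Dec 13, 2026: 226 days.
Travel Insurance — status full-time ✓; no waiver, service 226 days ≥ 90 days ✓; age 19 ≥ 18 ✓ → eligible.
Remote Work Stipend — no waiver, service 226 days < 3 years (≈1095 days) ✗ → not eligible.
Caregiver Leave — status full-time ✓; no waiver, service 226 days ≥ 30 days ✓; grade L6 ≥ L2 ✓; age 19 < 25 ✗ → not eligible.
Paid Sabbatical — status full-time ✓; no waiver, service 226 days ≥ 8 weeks (≈56 days) ✓; dept Design ✓ → eligible.
Long-Term Disability — status full-time ✓; no waiver, service 226 days ≥ 120 days ✓; grade L6 ≥ L2 ✓ → eligible.
Commuter Stipend — status full-time ✗ (requires part-time, seasonal, or temporary) → not eligible.
Dental Plan — status full-time ✓ (not excluded); no waiver, service 226 days ≥ 180 days ✓; rating 3 ≥ 2 ✓; site Denver ✗ (not Albany or Hamburg) → not eligible.

Travel Insurance, Paid Sabbatical, Long-Term Disability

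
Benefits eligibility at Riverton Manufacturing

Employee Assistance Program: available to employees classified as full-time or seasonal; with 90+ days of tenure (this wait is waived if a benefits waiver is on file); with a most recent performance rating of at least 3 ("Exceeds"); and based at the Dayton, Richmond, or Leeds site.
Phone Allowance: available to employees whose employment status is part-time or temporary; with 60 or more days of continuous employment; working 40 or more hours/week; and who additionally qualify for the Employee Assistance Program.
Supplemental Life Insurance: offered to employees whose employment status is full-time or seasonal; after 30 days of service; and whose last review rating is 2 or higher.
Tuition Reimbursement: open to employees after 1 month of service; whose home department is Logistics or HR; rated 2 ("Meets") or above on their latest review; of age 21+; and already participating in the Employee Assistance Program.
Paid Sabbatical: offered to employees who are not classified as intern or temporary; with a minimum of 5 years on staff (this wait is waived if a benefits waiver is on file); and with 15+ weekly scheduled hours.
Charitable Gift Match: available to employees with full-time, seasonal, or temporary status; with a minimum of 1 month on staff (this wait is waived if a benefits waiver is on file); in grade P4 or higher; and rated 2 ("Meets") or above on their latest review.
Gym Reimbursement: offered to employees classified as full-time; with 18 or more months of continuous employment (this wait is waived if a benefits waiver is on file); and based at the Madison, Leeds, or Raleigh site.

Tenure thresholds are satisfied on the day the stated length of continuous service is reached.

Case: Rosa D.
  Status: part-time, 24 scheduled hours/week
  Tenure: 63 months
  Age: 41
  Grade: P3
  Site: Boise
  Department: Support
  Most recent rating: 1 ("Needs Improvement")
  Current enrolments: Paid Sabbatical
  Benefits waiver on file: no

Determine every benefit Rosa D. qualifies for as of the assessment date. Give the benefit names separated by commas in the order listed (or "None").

Paid Sabbatical

Employee Assistance Program — status part-time ✗ (requires full-time or seasonal) → not eligible.
Phone Allowance — status part-time ✓; service 63 months ≥ 60 days ✓; 24 hrs/wk < 40 ✗ → not eligible.
Supplemental Life Insurance — status part-time ✗ (requires full-time or seasonal) → not eligible.
Tuition Reimbursement — service 63 months ≥ 1 month ✓; dept Support ✗ → not eligible.
Paid Sabbatical — status part-time ✓ (not excluded); no waiver, service 63 months ≥ 5 years (≈1825 days) ✓; 24 hrs/wk ≥ 15 ✓ → eligible.
Charitable Gift Match — status part-time ✗ (requires full-time, seasonal, or temporary) → not eligible.
Gym Reimbursement — status part-time ✗ (requires full-time) → not eligible.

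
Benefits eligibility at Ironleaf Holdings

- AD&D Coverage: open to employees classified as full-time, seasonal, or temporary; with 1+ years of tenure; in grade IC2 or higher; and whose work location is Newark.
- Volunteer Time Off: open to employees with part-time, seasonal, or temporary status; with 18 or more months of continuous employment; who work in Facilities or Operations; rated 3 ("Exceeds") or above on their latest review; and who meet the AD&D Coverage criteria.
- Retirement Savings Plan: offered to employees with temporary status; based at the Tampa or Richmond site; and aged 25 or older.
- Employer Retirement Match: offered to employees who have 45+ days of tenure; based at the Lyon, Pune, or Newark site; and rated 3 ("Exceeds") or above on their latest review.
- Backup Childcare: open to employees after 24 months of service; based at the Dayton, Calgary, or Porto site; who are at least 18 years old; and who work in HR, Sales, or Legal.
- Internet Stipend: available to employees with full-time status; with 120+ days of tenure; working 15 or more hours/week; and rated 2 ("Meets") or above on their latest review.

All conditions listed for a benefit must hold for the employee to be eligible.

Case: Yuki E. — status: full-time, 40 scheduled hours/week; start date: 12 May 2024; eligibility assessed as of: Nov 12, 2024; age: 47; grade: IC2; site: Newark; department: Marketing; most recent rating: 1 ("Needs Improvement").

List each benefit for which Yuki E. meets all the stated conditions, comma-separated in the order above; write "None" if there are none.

None

Service from 12 May 2024 to Nov 12, 2024: 184 days.
AD&D Coverage — status full-time ✓; service 184 days < 1 year (≈365 days) ✗ → not eligible.
Volunteer Time Off — status full-time ✗ (requires part-time, seasonal, or temporary) → not eligible.
Retirement Savings Plan — status full-time ✗ (requires temporary) → not eligible.
Employer Retirement Match — service 184 days ≥ 45 days ✓; site Newark ✓; rating 1 < 3 ✗ → not eligible.
Backup Childcare — service 184 days < 24 months (≈720 days) ✗ → not eligible.
Internet Stipend — status full-time ✓; service 184 days ≥ 120 days ✓; 40 hrs/wk ≥ 15 ✓; rating 1 < 2 ✗ → not eligible.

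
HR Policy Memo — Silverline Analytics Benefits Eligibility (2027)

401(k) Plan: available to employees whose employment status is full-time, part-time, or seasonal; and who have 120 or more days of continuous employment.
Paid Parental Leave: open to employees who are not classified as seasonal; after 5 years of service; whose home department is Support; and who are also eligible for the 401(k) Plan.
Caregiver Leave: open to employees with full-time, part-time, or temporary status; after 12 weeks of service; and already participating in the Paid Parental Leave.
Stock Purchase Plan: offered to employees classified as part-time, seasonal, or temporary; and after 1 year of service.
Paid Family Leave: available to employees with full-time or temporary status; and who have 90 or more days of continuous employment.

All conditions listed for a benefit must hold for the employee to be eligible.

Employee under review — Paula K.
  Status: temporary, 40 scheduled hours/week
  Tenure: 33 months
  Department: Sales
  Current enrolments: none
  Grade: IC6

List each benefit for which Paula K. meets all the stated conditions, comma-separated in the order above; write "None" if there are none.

Stock Purchase Plan, Paid Family Leave

401(k) Plan — status temporary ✗ (requires full-time, part-time, or seasonal) → not eligible.
Paid Parental Leave — status temporary ✓ (not excluded); service 33 months < 5 years (≈1825 days) ✗ → not eligible.
Caregiver Leave — status temporary ✓; service 33 months ≥ 12 weeks (≈84 days) ✓; not enrolled in Paid Parental Leave ✗ → not eligible.
Stock Purchase Plan — status temporary ✓; service 33 months ≥ 1 year (≈365 days) ✓ → eligible.
Paid Family Leave — status temporary ✓; service 33 months ≥ 90 days ✓ → eligible.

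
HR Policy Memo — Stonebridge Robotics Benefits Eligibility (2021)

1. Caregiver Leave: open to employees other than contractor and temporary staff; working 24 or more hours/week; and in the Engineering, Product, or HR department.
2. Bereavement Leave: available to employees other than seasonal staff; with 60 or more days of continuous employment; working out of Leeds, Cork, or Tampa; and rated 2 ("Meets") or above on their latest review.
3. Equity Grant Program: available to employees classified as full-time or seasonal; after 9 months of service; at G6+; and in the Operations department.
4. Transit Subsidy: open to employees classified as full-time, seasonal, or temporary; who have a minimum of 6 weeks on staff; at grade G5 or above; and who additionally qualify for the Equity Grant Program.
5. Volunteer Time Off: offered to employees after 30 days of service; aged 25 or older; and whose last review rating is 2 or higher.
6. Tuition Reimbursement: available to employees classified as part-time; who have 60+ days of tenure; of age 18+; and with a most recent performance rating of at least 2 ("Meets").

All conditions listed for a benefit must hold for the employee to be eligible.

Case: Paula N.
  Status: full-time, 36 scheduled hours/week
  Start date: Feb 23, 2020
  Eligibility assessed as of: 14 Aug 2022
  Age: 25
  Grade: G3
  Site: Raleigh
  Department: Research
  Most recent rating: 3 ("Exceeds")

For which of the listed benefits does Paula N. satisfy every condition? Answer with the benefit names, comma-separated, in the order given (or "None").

Volunteer Time Off

Service from Feb 23, 2020 to 14 Aug 2022: 903 days.
Caregiver Leave — status full-time ✓ (not excluded); 36 hrs/wk ≥ 24 ✓; dept Research ✗ → not eligible.
Bereavement Leave — status full-time ✓ (not excluded); service 903 days ≥ 60 days ✓; site Raleigh ✗ (not Leeds, Cork, or Tampa) → not eligible.
Equity Grant Program — status full-time ✓; service 903 days ≥ 9 months (≈270 days) ✓; grade G3 < G6 ✗ → not eligible.
Transit Subsidy — status full-time ✓; service 903 days ≥ 6 weeks (≈42 days) ✓; grade G3 < G5 ✗ → not eligible.
Volunteer Time Off — service 903 days ≥ 30 days ✓; age 25 ≥ 25 ✓; rating 3 ≥ 2 ✓ → eligible.
Tuition Reimbursement — status full-time ✗ (requires part-time) → not eligible.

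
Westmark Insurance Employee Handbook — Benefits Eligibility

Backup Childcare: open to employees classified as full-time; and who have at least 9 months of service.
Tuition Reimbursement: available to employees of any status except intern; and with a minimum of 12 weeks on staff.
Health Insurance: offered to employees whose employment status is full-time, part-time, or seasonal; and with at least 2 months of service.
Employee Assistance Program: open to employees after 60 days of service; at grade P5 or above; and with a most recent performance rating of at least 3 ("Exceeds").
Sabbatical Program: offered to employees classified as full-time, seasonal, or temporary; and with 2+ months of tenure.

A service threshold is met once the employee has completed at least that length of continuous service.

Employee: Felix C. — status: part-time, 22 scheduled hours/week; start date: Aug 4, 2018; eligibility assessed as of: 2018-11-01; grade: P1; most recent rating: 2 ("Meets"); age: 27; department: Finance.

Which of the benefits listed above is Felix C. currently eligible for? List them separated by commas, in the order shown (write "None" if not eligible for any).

Service from Aug 4, 2018 to 2018-11-01: 89 days.
Backup Childcare — status part-time ✗ (requires full-time) → not eligible.
Tuition Reimbursement — status part-time ✓ (not excluded); service 89 days ≥ 12 weeks (≈84 days) ✓ → eligible.
Health Insurance — status part-time ✓; service 89 days ≥ 2 months (≈60 days) ✓ → eligible.
Employee Assistance Program — service 89 days ≥ 60 days ✓; grade P1 < P5 ✗ → not eligible.
Sabbatical Program — status part-time ✗ (requires full-time, seasonal, or temporary) → not eligible.

Tuition Reimbursement, Health Insurance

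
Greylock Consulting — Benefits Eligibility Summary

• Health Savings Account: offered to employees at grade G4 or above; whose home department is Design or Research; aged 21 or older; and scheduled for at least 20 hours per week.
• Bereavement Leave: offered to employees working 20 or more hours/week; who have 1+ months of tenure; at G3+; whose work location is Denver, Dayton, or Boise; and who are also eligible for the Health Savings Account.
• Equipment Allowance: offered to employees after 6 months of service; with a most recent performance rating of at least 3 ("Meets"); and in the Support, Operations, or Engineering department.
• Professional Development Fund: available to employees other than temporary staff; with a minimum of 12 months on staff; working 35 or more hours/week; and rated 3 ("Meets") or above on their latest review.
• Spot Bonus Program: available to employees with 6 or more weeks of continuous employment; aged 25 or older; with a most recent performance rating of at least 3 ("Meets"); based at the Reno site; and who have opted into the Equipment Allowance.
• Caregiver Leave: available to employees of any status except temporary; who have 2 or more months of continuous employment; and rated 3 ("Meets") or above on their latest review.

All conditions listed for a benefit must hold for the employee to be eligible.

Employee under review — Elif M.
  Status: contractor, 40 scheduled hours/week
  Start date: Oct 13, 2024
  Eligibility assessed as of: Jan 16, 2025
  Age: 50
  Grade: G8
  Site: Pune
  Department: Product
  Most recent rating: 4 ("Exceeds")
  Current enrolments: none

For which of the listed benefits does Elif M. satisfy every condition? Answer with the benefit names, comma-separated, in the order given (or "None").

Service from Oct 13, 2024 to Jan 16, 2025: 95 days.
Health Savings Account — grade G8 ≥ G4 ✓; dept Product ✗ → not eligible.
Bereavement Leave — 40 hrs/wk ≥ 20 ✓; service 95 days ≥ 1 month (≈30 days) ✓; grade G8 ≥ G3 ✓; site Pune ✗ (not Denver, Dayton, or Boise) → not eligible.
Equipment Allowance — service 95 days < 6 months (≈180 days) ✗ → not eligible.
Professional Development Fund — status contractor ✓ (not excluded); service 95 days < 12 months (≈360 days) ✗ → not eligible.
Spot Bonus Program — service 95 days ≥ 6 weeks (≈42 days) ✓; age 50 ≥ 25 ✓; rating 4 ≥ 3 ✓; site Pune ✗ (not Reno) → not eligible.
Caregiver Leave — status contractor ✓ (not excluded); service 95 days ≥ 2 months (≈60 days) ✓; rating 4 ≥ 3 ✓ → eligible.

Caregiver Leave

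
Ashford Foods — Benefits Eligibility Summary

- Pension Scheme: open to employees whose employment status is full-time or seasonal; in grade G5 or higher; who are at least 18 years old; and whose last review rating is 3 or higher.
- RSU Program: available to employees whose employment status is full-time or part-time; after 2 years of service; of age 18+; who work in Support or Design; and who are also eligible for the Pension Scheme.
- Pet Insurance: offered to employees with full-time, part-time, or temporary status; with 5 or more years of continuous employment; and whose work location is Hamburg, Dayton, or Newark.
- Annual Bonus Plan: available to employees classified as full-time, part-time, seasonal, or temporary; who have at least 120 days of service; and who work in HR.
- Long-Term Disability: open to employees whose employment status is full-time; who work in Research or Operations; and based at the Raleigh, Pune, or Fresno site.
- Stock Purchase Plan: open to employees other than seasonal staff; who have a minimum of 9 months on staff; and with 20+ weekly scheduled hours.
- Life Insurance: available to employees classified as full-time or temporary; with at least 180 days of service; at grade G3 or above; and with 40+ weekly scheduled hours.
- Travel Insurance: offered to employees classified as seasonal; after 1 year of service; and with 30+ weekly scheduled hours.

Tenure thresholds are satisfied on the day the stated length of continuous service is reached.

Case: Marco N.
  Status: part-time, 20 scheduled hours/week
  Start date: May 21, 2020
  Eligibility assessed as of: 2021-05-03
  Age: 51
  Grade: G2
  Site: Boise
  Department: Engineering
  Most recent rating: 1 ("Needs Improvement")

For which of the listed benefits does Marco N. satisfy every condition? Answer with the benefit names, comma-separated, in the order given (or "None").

Stock Purchase Plan

Service from May 21, 2020 to 2021-05-03: 347 days.
Pension Scheme — status part-time ✗ (requires full-time or seasonal) → not eligible.
RSU Program — status part-time ✓; service 347 days < 2 years (≈730 days) ✗ → not eligible.
Pet Insurance — status part-time ✓; service 347 days < 5 years (≈1825 days) ✗ → not eligible.
Annual Bonus Plan — status part-time ✓; service 347 days ≥ 120 days ✓; dept Engineering ✗ → not eligible.
Long-Term Disability — status part-time ✗ (requires full-time) → not eligible.
Stock Purchase Plan — status part-time ✓ (not excluded); service 347 days ≥ 9 months (≈270 days) ✓; 20 hrs/wk ≥ 20 ✓ → eligible.
Life Insurance — status part-time ✗ (requires full-time or temporary) → not eligible.
Travel Insurance — status part-time ✗ (requires seasonal) → not eligible.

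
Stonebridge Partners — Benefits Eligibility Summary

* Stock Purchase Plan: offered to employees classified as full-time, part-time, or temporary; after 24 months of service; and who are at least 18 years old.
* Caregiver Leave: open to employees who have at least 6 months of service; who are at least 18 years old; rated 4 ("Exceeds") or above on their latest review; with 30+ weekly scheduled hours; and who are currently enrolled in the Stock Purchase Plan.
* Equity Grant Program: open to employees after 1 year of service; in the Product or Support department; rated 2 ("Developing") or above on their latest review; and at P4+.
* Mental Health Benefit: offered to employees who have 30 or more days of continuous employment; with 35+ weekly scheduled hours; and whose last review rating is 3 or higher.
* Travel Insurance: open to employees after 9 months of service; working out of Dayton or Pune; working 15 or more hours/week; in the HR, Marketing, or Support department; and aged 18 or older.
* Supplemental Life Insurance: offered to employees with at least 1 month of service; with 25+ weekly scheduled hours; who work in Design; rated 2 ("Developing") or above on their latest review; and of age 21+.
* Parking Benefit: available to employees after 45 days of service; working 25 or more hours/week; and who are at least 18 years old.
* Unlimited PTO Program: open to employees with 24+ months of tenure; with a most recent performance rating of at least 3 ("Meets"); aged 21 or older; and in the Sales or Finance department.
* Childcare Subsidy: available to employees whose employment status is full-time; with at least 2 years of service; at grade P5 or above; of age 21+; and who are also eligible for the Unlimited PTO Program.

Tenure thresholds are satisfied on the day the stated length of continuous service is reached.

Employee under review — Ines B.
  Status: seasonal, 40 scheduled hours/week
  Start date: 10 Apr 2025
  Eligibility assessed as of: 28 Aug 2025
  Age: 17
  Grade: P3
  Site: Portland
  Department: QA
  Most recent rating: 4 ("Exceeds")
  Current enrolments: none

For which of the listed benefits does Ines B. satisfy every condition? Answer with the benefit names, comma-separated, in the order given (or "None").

Mental Health Benefit

Service from 10 Apr 2025 to 28 Aug 2025: 140 days.
Stock Purchase Plan — status seasonal ✗ (requires full-time, part-time, or temporary) → not eligible.
Caregiver Leave — service 140 days < 6 months (≈180 days) ✗ → not eligible.
Equity Grant Program — service 140 days < 1 year (≈365 days) ✗ → not eligible.
Mental Health Benefit — service 140 days ≥ 30 days ✓; 40 hrs/wk ≥ 35 ✓; rating 4 ≥ 3 ✓ → eligible.
Travel Insurance — service 140 days < 9 months (≈270 days) ✗ → not eligible.
Supplemental Life Insurance — service 140 days ≥ 1 month (≈30 days) ✓; 40 hrs/wk ≥ 25 ✓; dept QA ✗ → not eligible.
Parking Benefit — service 140 days ≥ 45 days ✓; 40 hrs/wk ≥ 25 ✓; age 17 < 18 ✗ → not eligible.
Unlimited PTO Program — service 140 days < 24 months (≈720 days) ✗ → not eligible.
Childcare Subsidy — status seasonal ✗ (requires full-time) → not eligible.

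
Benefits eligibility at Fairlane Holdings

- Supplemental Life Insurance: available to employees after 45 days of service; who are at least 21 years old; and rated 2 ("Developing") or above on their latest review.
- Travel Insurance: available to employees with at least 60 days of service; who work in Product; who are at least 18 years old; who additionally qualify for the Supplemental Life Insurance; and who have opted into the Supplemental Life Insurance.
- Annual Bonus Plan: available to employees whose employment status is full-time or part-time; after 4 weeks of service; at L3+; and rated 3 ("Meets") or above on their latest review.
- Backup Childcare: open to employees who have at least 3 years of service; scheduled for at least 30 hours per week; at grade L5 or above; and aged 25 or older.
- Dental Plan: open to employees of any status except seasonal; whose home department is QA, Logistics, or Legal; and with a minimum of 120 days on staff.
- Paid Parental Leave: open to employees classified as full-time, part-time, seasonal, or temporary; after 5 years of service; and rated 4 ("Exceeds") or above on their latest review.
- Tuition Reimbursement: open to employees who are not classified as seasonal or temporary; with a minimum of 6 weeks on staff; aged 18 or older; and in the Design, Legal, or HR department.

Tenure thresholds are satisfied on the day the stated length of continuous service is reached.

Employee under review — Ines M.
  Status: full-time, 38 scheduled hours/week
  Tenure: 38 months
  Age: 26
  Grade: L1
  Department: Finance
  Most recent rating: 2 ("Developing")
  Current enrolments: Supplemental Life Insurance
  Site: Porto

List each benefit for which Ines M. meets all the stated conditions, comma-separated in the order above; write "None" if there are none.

Supplemental Life Insurance

Supplemental Life Insurance — service 38 months ≥ 45 days ✓; age 26 ≥ 21 ✓; rating 2 ≥ 2 ✓ → eligible.
Travel Insurance — service 38 months ≥ 60 days ✓; dept Finance ✗ → not eligible.
Annual Bonus Plan — status full-time ✓; service 38 months ≥ 4 weeks (≈28 days) ✓; grade L1 < L3 ✗ → not eligible.
Backup Childcare — service 38 months ≥ 3 years (≈1095 days) ✓; 38 hrs/wk ≥ 30 ✓; grade L1 < L5 ✗ → not eligible.
Dental Plan — status full-time ✓ (not excluded); dept Finance ✗ → not eligible.
Paid Parental Leave — status full-time ✓; service 38 months < 5 years (≈1825 days) ✗ → not eligible.
Tuition Reimbursement — status full-time ✓ (not excluded); service 38 months ≥ 6 weeks (≈42 days) ✓; age 26 ≥ 18 ✓; dept Finance ✗ → not eligible.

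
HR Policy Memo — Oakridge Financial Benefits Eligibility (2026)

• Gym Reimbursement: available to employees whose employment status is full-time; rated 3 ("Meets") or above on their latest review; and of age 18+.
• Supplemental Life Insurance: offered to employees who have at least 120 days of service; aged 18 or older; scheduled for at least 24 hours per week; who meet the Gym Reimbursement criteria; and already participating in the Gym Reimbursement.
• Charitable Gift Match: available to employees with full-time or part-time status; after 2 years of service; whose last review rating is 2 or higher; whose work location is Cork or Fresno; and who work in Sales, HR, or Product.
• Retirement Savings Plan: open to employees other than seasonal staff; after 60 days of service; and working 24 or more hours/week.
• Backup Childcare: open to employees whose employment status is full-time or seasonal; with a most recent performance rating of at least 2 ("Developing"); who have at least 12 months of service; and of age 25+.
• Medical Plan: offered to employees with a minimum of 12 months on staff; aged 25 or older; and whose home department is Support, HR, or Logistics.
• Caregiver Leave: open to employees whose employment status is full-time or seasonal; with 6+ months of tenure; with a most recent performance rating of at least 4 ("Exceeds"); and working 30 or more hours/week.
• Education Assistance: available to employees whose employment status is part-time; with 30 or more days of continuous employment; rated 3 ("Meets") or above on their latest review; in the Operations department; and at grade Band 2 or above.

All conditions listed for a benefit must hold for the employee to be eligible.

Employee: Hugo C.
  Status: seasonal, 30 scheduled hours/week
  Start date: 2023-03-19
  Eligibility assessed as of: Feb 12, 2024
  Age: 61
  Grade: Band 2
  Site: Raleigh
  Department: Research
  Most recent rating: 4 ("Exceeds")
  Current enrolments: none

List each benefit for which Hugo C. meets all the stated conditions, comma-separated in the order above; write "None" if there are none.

Service from 2023-03-19 to Feb 12, 2024: 330 days.
Gym Reimbursement — status seasonal ✗ (requires full-time) → not eligible.
Supplemental Life Insurance — service 330 days ≥ 120 days ✓; age 61 ≥ 18 ✓; 30 hrs/wk ≥ 24 ✓; not eligible for Gym Reimbursement ✗ → not eligible.
Charitable Gift Match — status seasonal ✗ (requires full-time or part-time) → not eligible.
Retirement Savings Plan — status seasonal ✗ (excluded) → not eligible.
Backup Childcare — status seasonal ✓; rating 4 ≥ 2 ✓; service 330 days < 12 months (≈360 days) ✗ → not eligible.
Medical Plan — service 330 days < 12 months (≈360 days) ✗ → not eligible.
Caregiver Leave — status seasonal ✓; service 330 days ≥ 6 months (≈180 days) ✓; rating 4 ≥ 4 ✓; 30 hrs/wk ≥ 30 ✓ → eligible.
Education Assistance — status seasonal ✗ (requires part-time) → not eligible.

Caregiver Leave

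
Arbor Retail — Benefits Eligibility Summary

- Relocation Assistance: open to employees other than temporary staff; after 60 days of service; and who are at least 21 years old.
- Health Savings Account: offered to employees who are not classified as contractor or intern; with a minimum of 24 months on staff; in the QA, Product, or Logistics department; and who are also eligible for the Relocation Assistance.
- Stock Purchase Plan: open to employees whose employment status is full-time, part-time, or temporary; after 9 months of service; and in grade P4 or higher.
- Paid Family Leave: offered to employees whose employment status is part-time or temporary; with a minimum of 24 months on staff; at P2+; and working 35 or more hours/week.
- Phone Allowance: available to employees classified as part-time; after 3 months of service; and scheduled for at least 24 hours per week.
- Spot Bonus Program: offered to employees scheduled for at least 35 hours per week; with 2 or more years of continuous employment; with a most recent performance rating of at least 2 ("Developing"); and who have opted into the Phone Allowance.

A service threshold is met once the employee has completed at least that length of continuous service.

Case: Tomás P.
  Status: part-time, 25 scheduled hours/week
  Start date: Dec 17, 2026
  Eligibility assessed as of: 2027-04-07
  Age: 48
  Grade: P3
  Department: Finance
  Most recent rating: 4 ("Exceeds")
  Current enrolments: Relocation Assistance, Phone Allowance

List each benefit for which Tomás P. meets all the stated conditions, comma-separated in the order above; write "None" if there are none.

Relocation Assistance, Phone Allowance

Service from Dec 17, 2026 to 2027-04-07: 111 days.
Relocation Assistance — status part-time ✓ (not excluded); service 111 days ≥ 60 days ✓; age 48 ≥ 21 ✓ → eligible.
Health Savings Account — status part-time ✓ (not excluded); service 111 days < 24 months (≈720 days) ✗ → not eligible.
Stock Purchase Plan — status part-time ✓; service 111 days < 9 months (≈270 days) ✗ → not eligible.
Paid Family Leave — status part-time ✓; service 111 days < 24 months (≈720 days) ✗ → not eligible.
Phone Allowance — status part-time ✓; service 111 days ≥ 3 months (≈90 days) ✓; 25 hrs/wk ≥ 24 ✓ → eligible.
Spot Bonus Program — 25 hrs/wk < 35 ✗ → not eligible.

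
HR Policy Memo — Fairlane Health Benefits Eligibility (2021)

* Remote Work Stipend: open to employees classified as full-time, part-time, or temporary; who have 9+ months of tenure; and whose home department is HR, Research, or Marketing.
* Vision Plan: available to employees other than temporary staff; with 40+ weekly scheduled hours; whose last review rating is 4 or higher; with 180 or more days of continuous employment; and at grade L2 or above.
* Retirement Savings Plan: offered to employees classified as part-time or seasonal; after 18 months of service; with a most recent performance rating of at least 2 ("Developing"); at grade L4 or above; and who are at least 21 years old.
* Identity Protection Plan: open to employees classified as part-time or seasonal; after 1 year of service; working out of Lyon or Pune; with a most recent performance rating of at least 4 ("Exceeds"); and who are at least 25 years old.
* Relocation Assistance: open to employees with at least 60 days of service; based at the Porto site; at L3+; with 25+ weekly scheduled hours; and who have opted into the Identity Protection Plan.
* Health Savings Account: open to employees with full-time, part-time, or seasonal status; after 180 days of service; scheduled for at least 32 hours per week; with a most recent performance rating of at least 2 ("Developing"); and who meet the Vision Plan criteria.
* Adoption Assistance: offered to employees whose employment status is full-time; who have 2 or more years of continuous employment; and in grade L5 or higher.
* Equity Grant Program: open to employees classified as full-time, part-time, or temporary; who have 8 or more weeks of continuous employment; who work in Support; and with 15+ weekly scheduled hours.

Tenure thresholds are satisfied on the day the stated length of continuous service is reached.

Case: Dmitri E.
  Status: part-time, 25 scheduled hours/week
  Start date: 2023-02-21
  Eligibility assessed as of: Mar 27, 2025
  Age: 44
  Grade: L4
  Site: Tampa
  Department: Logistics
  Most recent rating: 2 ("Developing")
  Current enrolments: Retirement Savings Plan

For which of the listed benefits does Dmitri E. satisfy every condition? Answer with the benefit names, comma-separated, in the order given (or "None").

Service from 2023-02-21 to Mar 27, 2025: 765 days.
Remote Work Stipend — status part-time ✓; service 765 days ≥ 9 months (≈270 days) ✓; dept Logistics ✗ → not eligible.
Vision Plan — status part-time ✓ (not excluded); 25 hrs/wk < 40 ✗ → not eligible.
Retirement Savings Plan — status part-time ✓; service 765 days ≥ 18 months (≈540 days) ✓; rating 2 ≥ 2 ✓; grade L4 ≥ L4 ✓; age 44 ≥ 21 ✓ → eligible.
Identity Protection Plan — status part-time ✓; service 765 days ≥ 1 year (≈365 days) ✓; site Tampa ✗ (not Lyon or Pune) → not eligible.
Relocation Assistance — service 765 days ≥ 60 days ✓; site Tampa ✗ (not Porto) → not eligible.
Health Savings Account — status part-time ✓; service 765 days ≥ 180 days ✓; 25 hrs/wk < 32 ✗ → not eligible.
Adoption Assistance — status part-time ✗ (requires full-time) → not eligible.
Equity Grant Program — status part-time ✓; service 765 days ≥ 8 weeks (≈56 days) ✓; dept Logistics ✗ → not eligible.

Retirement Savings Plan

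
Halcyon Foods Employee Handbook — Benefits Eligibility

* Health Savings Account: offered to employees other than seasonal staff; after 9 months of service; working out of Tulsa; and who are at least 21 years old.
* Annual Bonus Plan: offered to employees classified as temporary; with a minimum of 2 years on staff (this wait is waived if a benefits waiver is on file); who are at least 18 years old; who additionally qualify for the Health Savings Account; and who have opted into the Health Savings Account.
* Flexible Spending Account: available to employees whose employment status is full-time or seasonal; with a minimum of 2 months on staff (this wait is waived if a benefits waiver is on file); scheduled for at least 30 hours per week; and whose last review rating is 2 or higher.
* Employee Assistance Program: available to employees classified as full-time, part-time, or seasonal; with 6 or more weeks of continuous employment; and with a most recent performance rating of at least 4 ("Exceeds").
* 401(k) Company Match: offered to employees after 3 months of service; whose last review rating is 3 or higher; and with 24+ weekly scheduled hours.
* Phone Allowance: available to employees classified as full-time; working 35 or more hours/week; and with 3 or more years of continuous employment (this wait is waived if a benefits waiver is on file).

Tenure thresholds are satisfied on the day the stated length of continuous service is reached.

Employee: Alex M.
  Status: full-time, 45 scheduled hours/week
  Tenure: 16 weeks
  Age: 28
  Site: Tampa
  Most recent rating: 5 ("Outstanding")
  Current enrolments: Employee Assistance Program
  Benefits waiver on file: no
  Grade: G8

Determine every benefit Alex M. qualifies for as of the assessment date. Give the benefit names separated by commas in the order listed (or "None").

Health Savings Account — status full-time ✓ (not excluded); service 16 weeks < 9 months (≈270 days) ✗ → not eligible.
Annual Bonus Plan — status full-time ✗ (requires temporary) → not eligible.
Flexible Spending Account — status full-time ✓; no waiver, service 16 weeks ≥ 2 months (≈60 days) ✓; 45 hrs/wk ≥ 30 ✓; rating 5 ≥ 2 ✓ → eligible.
Employee Assistance Program — status full-time ✓; service 16 weeks ≥ 6 weeks ✓; rating 5 ≥ 4 ✓ → eligible.
401(k) Company Match — service 16 weeks ≥ 3 months (≈90 days) ✓; rating 5 ≥ 3 ✓; 45 hrs/wk ≥ 24 ✓ → eligible.
Phone Allowance — status full-time ✓; 45 hrs/wk ≥ 35 ✓; no waiver, service 16 weeks < 3 years (≈1095 days) ✗ → not eligible.

Flexible Spending Account, Employee Assistance Program, 401(k) Company Match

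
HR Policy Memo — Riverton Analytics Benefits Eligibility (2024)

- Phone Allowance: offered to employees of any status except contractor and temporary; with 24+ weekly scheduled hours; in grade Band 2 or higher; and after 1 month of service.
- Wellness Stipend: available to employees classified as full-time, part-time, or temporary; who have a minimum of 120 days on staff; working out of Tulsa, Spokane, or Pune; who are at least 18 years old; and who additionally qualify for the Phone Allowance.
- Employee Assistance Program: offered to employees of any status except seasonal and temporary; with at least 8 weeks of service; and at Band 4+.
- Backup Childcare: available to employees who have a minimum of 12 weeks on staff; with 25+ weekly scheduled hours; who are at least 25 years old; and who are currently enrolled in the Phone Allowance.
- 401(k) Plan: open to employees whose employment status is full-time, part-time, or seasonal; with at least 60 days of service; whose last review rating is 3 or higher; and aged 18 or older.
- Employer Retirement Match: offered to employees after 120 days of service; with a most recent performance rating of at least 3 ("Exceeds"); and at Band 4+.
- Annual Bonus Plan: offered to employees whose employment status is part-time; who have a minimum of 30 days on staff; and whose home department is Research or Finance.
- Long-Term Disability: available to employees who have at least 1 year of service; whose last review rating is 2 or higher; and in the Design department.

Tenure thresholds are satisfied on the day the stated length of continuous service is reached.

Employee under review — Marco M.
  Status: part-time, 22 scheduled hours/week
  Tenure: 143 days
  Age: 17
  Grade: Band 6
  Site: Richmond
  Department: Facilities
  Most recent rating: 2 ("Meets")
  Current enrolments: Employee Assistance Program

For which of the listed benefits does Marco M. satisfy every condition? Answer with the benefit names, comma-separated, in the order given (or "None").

Phone Allowance — status part-time ✓ (not excluded); 22 hrs/wk < 24 ✗ → not eligible.
Wellness Stipend — status part-time ✓; service 143 days ≥ 120 days ✓; site Richmond ✗ (not Tulsa, Spokane, or Pune) → not eligible.
Employee Assistance Program — status part-time ✓ (not excluded); service 143 days ≥ 8 weeks (≈56 days) ✓; grade Band 6 ≥ Band 4 ✓ → eligible.
Backup Childcare — service 143 days ≥ 12 weeks (≈84 days) ✓; 22 hrs/wk < 25 ✗ → not eligible.
401(k) Plan — status part-time ✓; service 143 days ≥ 60 days ✓; rating 2 < 3 ✗ → not eligible.
Employer Retirement Match — service 143 days ≥ 120 days ✓; rating 2 < 3 ✗ → not eligible.
Annual Bonus Plan — status part-time ✓; service 143 days ≥ 30 days ✓; dept Facilities ✗ → not eligible.
Long-Term Disability — service 143 days < 1 year (≈365 days) ✗ → not eligible.

Employee Assistance Program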